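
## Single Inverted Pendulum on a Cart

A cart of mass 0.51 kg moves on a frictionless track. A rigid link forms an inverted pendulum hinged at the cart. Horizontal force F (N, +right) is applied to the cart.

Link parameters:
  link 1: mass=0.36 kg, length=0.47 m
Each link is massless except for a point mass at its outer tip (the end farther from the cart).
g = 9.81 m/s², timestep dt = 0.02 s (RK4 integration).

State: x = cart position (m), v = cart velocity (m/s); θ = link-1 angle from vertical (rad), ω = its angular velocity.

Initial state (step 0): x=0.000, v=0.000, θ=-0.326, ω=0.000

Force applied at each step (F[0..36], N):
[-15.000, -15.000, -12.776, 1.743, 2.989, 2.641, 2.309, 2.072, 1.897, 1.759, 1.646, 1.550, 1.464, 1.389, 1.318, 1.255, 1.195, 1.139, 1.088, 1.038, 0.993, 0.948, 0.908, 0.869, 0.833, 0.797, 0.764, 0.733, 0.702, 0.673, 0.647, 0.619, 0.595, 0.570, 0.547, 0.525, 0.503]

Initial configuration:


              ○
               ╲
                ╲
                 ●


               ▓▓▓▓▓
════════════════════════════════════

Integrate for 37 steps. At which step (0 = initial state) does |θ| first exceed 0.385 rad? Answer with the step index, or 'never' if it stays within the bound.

apply F[0]=-15.000 → step 1: x=-0.005, v=-0.511, θ=-0.317, ω=0.898
apply F[1]=-15.000 → step 2: x=-0.020, v=-1.030, θ=-0.290, ω=1.827
apply F[2]=-12.776 → step 3: x=-0.046, v=-1.482, θ=-0.245, ω=2.642
apply F[3]=+1.743 → step 4: x=-0.074, v=-1.396, θ=-0.195, ω=2.373
apply F[4]=+2.989 → step 5: x=-0.101, v=-1.264, θ=-0.151, ω=2.024
apply F[5]=+2.641 → step 6: x=-0.125, v=-1.147, θ=-0.114, ω=1.722
apply F[6]=+2.309 → step 7: x=-0.147, v=-1.045, θ=-0.082, ω=1.466
apply F[7]=+2.072 → step 8: x=-0.167, v=-0.956, θ=-0.055, ω=1.248
apply F[8]=+1.897 → step 9: x=-0.185, v=-0.876, θ=-0.032, ω=1.060
apply F[9]=+1.759 → step 10: x=-0.202, v=-0.804, θ=-0.012, ω=0.899
apply F[10]=+1.646 → step 11: x=-0.217, v=-0.739, θ=0.004, ω=0.759
apply F[11]=+1.550 → step 12: x=-0.232, v=-0.680, θ=0.018, ω=0.637
apply F[12]=+1.464 → step 13: x=-0.245, v=-0.626, θ=0.030, ω=0.533
apply F[13]=+1.389 → step 14: x=-0.257, v=-0.576, θ=0.040, ω=0.442
apply F[14]=+1.318 → step 15: x=-0.268, v=-0.530, θ=0.048, ω=0.363
apply F[15]=+1.255 → step 16: x=-0.278, v=-0.488, θ=0.054, ω=0.295
apply F[16]=+1.195 → step 17: x=-0.287, v=-0.449, θ=0.060, ω=0.236
apply F[17]=+1.139 → step 18: x=-0.296, v=-0.413, θ=0.064, ω=0.185
apply F[18]=+1.088 → step 19: x=-0.304, v=-0.380, θ=0.067, ω=0.141
apply F[19]=+1.038 → step 20: x=-0.311, v=-0.349, θ=0.070, ω=0.104
apply F[20]=+0.993 → step 21: x=-0.318, v=-0.319, θ=0.071, ω=0.071
apply F[21]=+0.948 → step 22: x=-0.324, v=-0.292, θ=0.072, ω=0.044
apply F[22]=+0.908 → step 23: x=-0.330, v=-0.267, θ=0.073, ω=0.020
apply F[23]=+0.869 → step 24: x=-0.335, v=-0.243, θ=0.073, ω=-0.000
apply F[24]=+0.833 → step 25: x=-0.339, v=-0.220, θ=0.073, ω=-0.017
apply F[25]=+0.797 → step 26: x=-0.343, v=-0.199, θ=0.073, ω=-0.032
apply F[26]=+0.764 → step 27: x=-0.347, v=-0.179, θ=0.072, ω=-0.044
apply F[27]=+0.733 → step 28: x=-0.351, v=-0.161, θ=0.071, ω=-0.054
apply F[28]=+0.702 → step 29: x=-0.354, v=-0.143, θ=0.070, ω=-0.062
apply F[29]=+0.673 → step 30: x=-0.356, v=-0.126, θ=0.068, ω=-0.069
apply F[30]=+0.647 → step 31: x=-0.359, v=-0.110, θ=0.067, ω=-0.075
apply F[31]=+0.619 → step 32: x=-0.361, v=-0.095, θ=0.065, ω=-0.079
apply F[32]=+0.595 → step 33: x=-0.363, v=-0.081, θ=0.064, ω=-0.083
apply F[33]=+0.570 → step 34: x=-0.364, v=-0.067, θ=0.062, ω=-0.085
apply F[34]=+0.547 → step 35: x=-0.365, v=-0.054, θ=0.060, ω=-0.087
apply F[35]=+0.525 → step 36: x=-0.366, v=-0.042, θ=0.059, ω=-0.088
apply F[36]=+0.503 → step 37: x=-0.367, v=-0.030, θ=0.057, ω=-0.089
max |θ| = 0.326 ≤ 0.385 over all 38 states.

Answer: never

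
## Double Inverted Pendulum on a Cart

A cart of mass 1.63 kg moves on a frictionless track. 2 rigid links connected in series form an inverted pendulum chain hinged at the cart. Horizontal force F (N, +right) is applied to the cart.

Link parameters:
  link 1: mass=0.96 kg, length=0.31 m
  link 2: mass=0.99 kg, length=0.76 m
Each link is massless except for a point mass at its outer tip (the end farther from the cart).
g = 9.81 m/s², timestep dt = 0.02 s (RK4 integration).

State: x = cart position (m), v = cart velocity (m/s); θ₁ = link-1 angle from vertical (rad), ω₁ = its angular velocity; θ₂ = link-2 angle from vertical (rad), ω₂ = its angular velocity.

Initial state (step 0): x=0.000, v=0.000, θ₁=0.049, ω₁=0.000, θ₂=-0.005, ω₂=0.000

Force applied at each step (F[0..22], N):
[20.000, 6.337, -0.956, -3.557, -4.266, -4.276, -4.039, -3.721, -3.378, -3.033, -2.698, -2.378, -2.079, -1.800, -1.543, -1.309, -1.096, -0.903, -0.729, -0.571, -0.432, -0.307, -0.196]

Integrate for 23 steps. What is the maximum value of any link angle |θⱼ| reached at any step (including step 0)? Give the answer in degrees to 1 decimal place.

Answer: 2.8°

Derivation:
apply F[0]=+20.000 → step 1: x=0.002, v=0.234, θ₁=0.042, ω₁=-0.689, θ₂=-0.005, ω₂=-0.028
apply F[1]=+6.337 → step 2: x=0.008, v=0.304, θ₁=0.027, ω₁=-0.865, θ₂=-0.006, ω₂=-0.049
apply F[2]=-0.956 → step 3: x=0.014, v=0.288, θ₁=0.010, ω₁=-0.787, θ₂=-0.007, ω₂=-0.062
apply F[3]=-3.557 → step 4: x=0.019, v=0.243, θ₁=-0.004, ω₁=-0.635, θ₂=-0.009, ω₂=-0.068
apply F[4]=-4.266 → step 5: x=0.023, v=0.193, θ₁=-0.015, ω₁=-0.480, θ₂=-0.010, ω₂=-0.067
apply F[5]=-4.276 → step 6: x=0.027, v=0.145, θ₁=-0.023, ω₁=-0.344, θ₂=-0.011, ω₂=-0.063
apply F[6]=-4.039 → step 7: x=0.029, v=0.102, θ₁=-0.029, ω₁=-0.230, θ₂=-0.012, ω₂=-0.055
apply F[7]=-3.721 → step 8: x=0.031, v=0.064, θ₁=-0.033, ω₁=-0.138, θ₂=-0.013, ω₂=-0.045
apply F[8]=-3.378 → step 9: x=0.032, v=0.030, θ₁=-0.035, ω₁=-0.065, θ₂=-0.014, ω₂=-0.035
apply F[9]=-3.033 → step 10: x=0.032, v=0.001, θ₁=-0.035, ω₁=-0.008, θ₂=-0.015, ω₂=-0.024
apply F[10]=-2.698 → step 11: x=0.032, v=-0.023, θ₁=-0.035, ω₁=0.036, θ₂=-0.015, ω₂=-0.013
apply F[11]=-2.378 → step 12: x=0.031, v=-0.044, θ₁=-0.034, ω₁=0.069, θ₂=-0.015, ω₂=-0.003
apply F[12]=-2.079 → step 13: x=0.030, v=-0.062, θ₁=-0.033, ω₁=0.093, θ₂=-0.015, ω₂=0.007
apply F[13]=-1.800 → step 14: x=0.029, v=-0.077, θ₁=-0.030, ω₁=0.110, θ₂=-0.015, ω₂=0.015
apply F[14]=-1.543 → step 15: x=0.027, v=-0.089, θ₁=-0.028, ω₁=0.121, θ₂=-0.015, ω₂=0.023
apply F[15]=-1.309 → step 16: x=0.025, v=-0.099, θ₁=-0.026, ω₁=0.127, θ₂=-0.014, ω₂=0.029
apply F[16]=-1.096 → step 17: x=0.023, v=-0.106, θ₁=-0.023, ω₁=0.129, θ₂=-0.013, ω₂=0.035
apply F[17]=-0.903 → step 18: x=0.021, v=-0.112, θ₁=-0.021, ω₁=0.129, θ₂=-0.013, ω₂=0.040
apply F[18]=-0.729 → step 19: x=0.019, v=-0.117, θ₁=-0.018, ω₁=0.126, θ₂=-0.012, ω₂=0.043
apply F[19]=-0.571 → step 20: x=0.016, v=-0.120, θ₁=-0.016, ω₁=0.122, θ₂=-0.011, ω₂=0.046
apply F[20]=-0.432 → step 21: x=0.014, v=-0.122, θ₁=-0.013, ω₁=0.117, θ₂=-0.010, ω₂=0.048
apply F[21]=-0.307 → step 22: x=0.011, v=-0.123, θ₁=-0.011, ω₁=0.111, θ₂=-0.009, ω₂=0.049
apply F[22]=-0.196 → step 23: x=0.009, v=-0.123, θ₁=-0.009, ω₁=0.104, θ₂=-0.008, ω₂=0.050
Max |angle| over trajectory = 0.049 rad = 2.8°.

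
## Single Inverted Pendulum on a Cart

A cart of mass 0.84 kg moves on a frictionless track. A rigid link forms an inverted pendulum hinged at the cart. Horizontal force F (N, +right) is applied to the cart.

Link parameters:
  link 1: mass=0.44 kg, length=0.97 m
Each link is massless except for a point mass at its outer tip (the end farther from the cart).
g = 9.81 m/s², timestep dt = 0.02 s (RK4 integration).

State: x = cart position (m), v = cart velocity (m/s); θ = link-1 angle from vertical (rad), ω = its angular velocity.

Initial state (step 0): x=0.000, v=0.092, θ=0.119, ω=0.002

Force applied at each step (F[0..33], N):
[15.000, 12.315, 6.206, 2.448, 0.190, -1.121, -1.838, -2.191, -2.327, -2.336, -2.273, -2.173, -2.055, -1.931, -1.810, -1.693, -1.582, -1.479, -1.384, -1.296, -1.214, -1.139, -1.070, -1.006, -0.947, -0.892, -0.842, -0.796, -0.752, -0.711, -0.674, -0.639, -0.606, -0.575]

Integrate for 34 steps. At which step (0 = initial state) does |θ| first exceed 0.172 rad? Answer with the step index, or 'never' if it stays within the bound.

apply F[0]=+15.000 → step 1: x=0.005, v=0.435, θ=0.116, ω=-0.325
apply F[1]=+12.315 → step 2: x=0.017, v=0.715, θ=0.107, ω=-0.590
apply F[2]=+6.206 → step 3: x=0.032, v=0.852, θ=0.094, ω=-0.710
apply F[3]=+2.448 → step 4: x=0.050, v=0.902, θ=0.079, ω=-0.744
apply F[4]=+0.190 → step 5: x=0.068, v=0.899, θ=0.064, ω=-0.727
apply F[5]=-1.121 → step 6: x=0.086, v=0.867, θ=0.050, ω=-0.682
apply F[6]=-1.838 → step 7: x=0.103, v=0.819, θ=0.037, ω=-0.624
apply F[7]=-2.191 → step 8: x=0.118, v=0.764, θ=0.025, ω=-0.560
apply F[8]=-2.327 → step 9: x=0.133, v=0.707, θ=0.015, ω=-0.497
apply F[9]=-2.336 → step 10: x=0.147, v=0.650, θ=0.006, ω=-0.437
apply F[10]=-2.273 → step 11: x=0.159, v=0.596, θ=-0.003, ω=-0.381
apply F[11]=-2.173 → step 12: x=0.170, v=0.545, θ=-0.010, ω=-0.329
apply F[12]=-2.055 → step 13: x=0.181, v=0.497, θ=-0.016, ω=-0.283
apply F[13]=-1.931 → step 14: x=0.190, v=0.453, θ=-0.021, ω=-0.241
apply F[14]=-1.810 → step 15: x=0.199, v=0.412, θ=-0.026, ω=-0.204
apply F[15]=-1.693 → step 16: x=0.207, v=0.375, θ=-0.029, ω=-0.171
apply F[16]=-1.582 → step 17: x=0.214, v=0.340, θ=-0.032, ω=-0.141
apply F[17]=-1.479 → step 18: x=0.221, v=0.309, θ=-0.035, ω=-0.116
apply F[18]=-1.384 → step 19: x=0.226, v=0.279, θ=-0.037, ω=-0.093
apply F[19]=-1.296 → step 20: x=0.232, v=0.252, θ=-0.039, ω=-0.073
apply F[20]=-1.214 → step 21: x=0.237, v=0.227, θ=-0.040, ω=-0.055
apply F[21]=-1.139 → step 22: x=0.241, v=0.205, θ=-0.041, ω=-0.040
apply F[22]=-1.070 → step 23: x=0.245, v=0.183, θ=-0.042, ω=-0.026
apply F[23]=-1.006 → step 24: x=0.248, v=0.164, θ=-0.042, ω=-0.014
apply F[24]=-0.947 → step 25: x=0.251, v=0.145, θ=-0.042, ω=-0.004
apply F[25]=-0.892 → step 26: x=0.254, v=0.129, θ=-0.042, ω=0.005
apply F[26]=-0.842 → step 27: x=0.256, v=0.113, θ=-0.042, ω=0.013
apply F[27]=-0.796 → step 28: x=0.259, v=0.098, θ=-0.042, ω=0.019
apply F[28]=-0.752 → step 29: x=0.260, v=0.085, θ=-0.041, ω=0.025
apply F[29]=-0.711 → step 30: x=0.262, v=0.072, θ=-0.041, ω=0.030
apply F[30]=-0.674 → step 31: x=0.263, v=0.060, θ=-0.040, ω=0.034
apply F[31]=-0.639 → step 32: x=0.264, v=0.049, θ=-0.039, ω=0.037
apply F[32]=-0.606 → step 33: x=0.265, v=0.038, θ=-0.039, ω=0.040
apply F[33]=-0.575 → step 34: x=0.266, v=0.029, θ=-0.038, ω=0.042
max |θ| = 0.119 ≤ 0.172 over all 35 states.

Answer: never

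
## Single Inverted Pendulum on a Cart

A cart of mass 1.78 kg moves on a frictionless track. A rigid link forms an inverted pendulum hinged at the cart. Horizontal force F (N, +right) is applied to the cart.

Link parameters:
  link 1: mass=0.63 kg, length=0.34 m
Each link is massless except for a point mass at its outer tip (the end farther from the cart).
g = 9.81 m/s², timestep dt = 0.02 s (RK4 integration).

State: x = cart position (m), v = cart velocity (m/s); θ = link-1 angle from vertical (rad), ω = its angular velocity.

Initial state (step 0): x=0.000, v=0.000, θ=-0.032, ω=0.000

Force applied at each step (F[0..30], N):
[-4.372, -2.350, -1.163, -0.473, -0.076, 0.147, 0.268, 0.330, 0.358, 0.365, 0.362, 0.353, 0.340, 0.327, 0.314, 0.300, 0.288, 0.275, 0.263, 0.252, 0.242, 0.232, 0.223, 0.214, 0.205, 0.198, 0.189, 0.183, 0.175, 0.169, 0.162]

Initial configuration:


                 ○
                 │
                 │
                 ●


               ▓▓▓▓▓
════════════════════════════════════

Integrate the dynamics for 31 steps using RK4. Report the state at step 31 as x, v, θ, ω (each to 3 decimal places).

Answer: x=-0.029, v=-0.014, θ=0.006, ω=-0.006

Derivation:
apply F[0]=-4.372 → step 1: x=-0.000, v=-0.047, θ=-0.031, ω=0.120
apply F[1]=-2.350 → step 2: x=-0.002, v=-0.071, θ=-0.028, ω=0.174
apply F[2]=-1.163 → step 3: x=-0.003, v=-0.083, θ=-0.024, ω=0.192
apply F[3]=-0.473 → step 4: x=-0.005, v=-0.086, θ=-0.020, ω=0.191
apply F[4]=-0.076 → step 5: x=-0.007, v=-0.086, θ=-0.017, ω=0.179
apply F[5]=+0.147 → step 6: x=-0.008, v=-0.083, θ=-0.013, ω=0.162
apply F[6]=+0.268 → step 7: x=-0.010, v=-0.079, θ=-0.010, ω=0.144
apply F[7]=+0.330 → step 8: x=-0.011, v=-0.075, θ=-0.008, ω=0.126
apply F[8]=+0.358 → step 9: x=-0.013, v=-0.071, θ=-0.005, ω=0.109
apply F[9]=+0.365 → step 10: x=-0.014, v=-0.066, θ=-0.003, ω=0.094
apply F[10]=+0.362 → step 11: x=-0.016, v=-0.062, θ=-0.001, ω=0.080
apply F[11]=+0.353 → step 12: x=-0.017, v=-0.058, θ=0.000, ω=0.068
apply F[12]=+0.340 → step 13: x=-0.018, v=-0.054, θ=0.001, ω=0.058
apply F[13]=+0.327 → step 14: x=-0.019, v=-0.051, θ=0.002, ω=0.048
apply F[14]=+0.314 → step 15: x=-0.020, v=-0.047, θ=0.003, ω=0.040
apply F[15]=+0.300 → step 16: x=-0.021, v=-0.044, θ=0.004, ω=0.033
apply F[16]=+0.288 → step 17: x=-0.022, v=-0.041, θ=0.005, ω=0.027
apply F[17]=+0.275 → step 18: x=-0.022, v=-0.038, θ=0.005, ω=0.022
apply F[18]=+0.263 → step 19: x=-0.023, v=-0.036, θ=0.005, ω=0.017
apply F[19]=+0.252 → step 20: x=-0.024, v=-0.033, θ=0.006, ω=0.013
apply F[20]=+0.242 → step 21: x=-0.025, v=-0.031, θ=0.006, ω=0.010
apply F[21]=+0.232 → step 22: x=-0.025, v=-0.029, θ=0.006, ω=0.007
apply F[22]=+0.223 → step 23: x=-0.026, v=-0.027, θ=0.006, ω=0.004
apply F[23]=+0.214 → step 24: x=-0.026, v=-0.025, θ=0.006, ω=0.002
apply F[24]=+0.205 → step 25: x=-0.027, v=-0.023, θ=0.006, ω=0.000
apply F[25]=+0.198 → step 26: x=-0.027, v=-0.021, θ=0.006, ω=-0.001
apply F[26]=+0.189 → step 27: x=-0.028, v=-0.020, θ=0.006, ω=-0.002
apply F[27]=+0.183 → step 28: x=-0.028, v=-0.018, θ=0.006, ω=-0.003
apply F[28]=+0.175 → step 29: x=-0.028, v=-0.016, θ=0.006, ω=-0.004
apply F[29]=+0.169 → step 30: x=-0.029, v=-0.015, θ=0.006, ω=-0.005
apply F[30]=+0.162 → step 31: x=-0.029, v=-0.014, θ=0.006, ω=-0.006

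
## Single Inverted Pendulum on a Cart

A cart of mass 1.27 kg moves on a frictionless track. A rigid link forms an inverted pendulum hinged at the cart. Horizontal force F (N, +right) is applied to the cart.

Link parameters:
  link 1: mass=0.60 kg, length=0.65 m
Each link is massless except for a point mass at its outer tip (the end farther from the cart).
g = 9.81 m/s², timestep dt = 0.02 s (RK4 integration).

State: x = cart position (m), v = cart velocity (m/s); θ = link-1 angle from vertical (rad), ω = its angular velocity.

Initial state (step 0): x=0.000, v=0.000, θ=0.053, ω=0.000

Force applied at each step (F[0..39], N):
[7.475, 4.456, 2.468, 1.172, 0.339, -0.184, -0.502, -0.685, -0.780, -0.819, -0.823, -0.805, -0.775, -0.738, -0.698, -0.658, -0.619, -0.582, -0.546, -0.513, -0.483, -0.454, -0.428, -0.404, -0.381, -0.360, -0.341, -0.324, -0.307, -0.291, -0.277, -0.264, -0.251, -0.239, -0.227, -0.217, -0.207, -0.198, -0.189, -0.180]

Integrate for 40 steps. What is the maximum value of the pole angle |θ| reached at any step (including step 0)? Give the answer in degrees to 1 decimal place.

Answer: 3.0°

Derivation:
apply F[0]=+7.475 → step 1: x=0.001, v=0.113, θ=0.051, ω=-0.157
apply F[1]=+4.456 → step 2: x=0.004, v=0.178, θ=0.047, ω=-0.243
apply F[2]=+2.468 → step 3: x=0.008, v=0.213, θ=0.042, ω=-0.283
apply F[3]=+1.172 → step 4: x=0.012, v=0.228, θ=0.036, ω=-0.294
apply F[4]=+0.339 → step 5: x=0.017, v=0.230, θ=0.031, ω=-0.287
apply F[5]=-0.184 → step 6: x=0.021, v=0.225, θ=0.025, ω=-0.270
apply F[6]=-0.502 → step 7: x=0.026, v=0.215, θ=0.020, ω=-0.248
apply F[7]=-0.685 → step 8: x=0.030, v=0.202, θ=0.015, ω=-0.224
apply F[8]=-0.780 → step 9: x=0.034, v=0.189, θ=0.011, ω=-0.199
apply F[9]=-0.819 → step 10: x=0.038, v=0.175, θ=0.007, ω=-0.175
apply F[10]=-0.823 → step 11: x=0.041, v=0.162, θ=0.004, ω=-0.153
apply F[11]=-0.805 → step 12: x=0.044, v=0.149, θ=0.001, ω=-0.132
apply F[12]=-0.775 → step 13: x=0.047, v=0.136, θ=-0.001, ω=-0.114
apply F[13]=-0.738 → step 14: x=0.050, v=0.125, θ=-0.004, ω=-0.097
apply F[14]=-0.698 → step 15: x=0.052, v=0.114, θ=-0.005, ω=-0.082
apply F[15]=-0.658 → step 16: x=0.054, v=0.105, θ=-0.007, ω=-0.069
apply F[16]=-0.619 → step 17: x=0.056, v=0.096, θ=-0.008, ω=-0.057
apply F[17]=-0.582 → step 18: x=0.058, v=0.087, θ=-0.009, ω=-0.047
apply F[18]=-0.546 → step 19: x=0.060, v=0.080, θ=-0.010, ω=-0.038
apply F[19]=-0.513 → step 20: x=0.061, v=0.072, θ=-0.011, ω=-0.030
apply F[20]=-0.483 → step 21: x=0.062, v=0.066, θ=-0.011, ω=-0.023
apply F[21]=-0.454 → step 22: x=0.064, v=0.060, θ=-0.012, ω=-0.017
apply F[22]=-0.428 → step 23: x=0.065, v=0.054, θ=-0.012, ω=-0.012
apply F[23]=-0.404 → step 24: x=0.066, v=0.049, θ=-0.012, ω=-0.008
apply F[24]=-0.381 → step 25: x=0.067, v=0.044, θ=-0.012, ω=-0.004
apply F[25]=-0.360 → step 26: x=0.068, v=0.039, θ=-0.012, ω=-0.001
apply F[26]=-0.341 → step 27: x=0.068, v=0.035, θ=-0.012, ω=0.002
apply F[27]=-0.324 → step 28: x=0.069, v=0.031, θ=-0.012, ω=0.004
apply F[28]=-0.307 → step 29: x=0.070, v=0.028, θ=-0.012, ω=0.006
apply F[29]=-0.291 → step 30: x=0.070, v=0.024, θ=-0.012, ω=0.008
apply F[30]=-0.277 → step 31: x=0.071, v=0.021, θ=-0.012, ω=0.010
apply F[31]=-0.264 → step 32: x=0.071, v=0.018, θ=-0.012, ω=0.011
apply F[32]=-0.251 → step 33: x=0.071, v=0.015, θ=-0.011, ω=0.012
apply F[33]=-0.239 → step 34: x=0.072, v=0.012, θ=-0.011, ω=0.013
apply F[34]=-0.227 → step 35: x=0.072, v=0.010, θ=-0.011, ω=0.013
apply F[35]=-0.217 → step 36: x=0.072, v=0.007, θ=-0.011, ω=0.014
apply F[36]=-0.207 → step 37: x=0.072, v=0.005, θ=-0.010, ω=0.014
apply F[37]=-0.198 → step 38: x=0.072, v=0.003, θ=-0.010, ω=0.014
apply F[38]=-0.189 → step 39: x=0.072, v=0.001, θ=-0.010, ω=0.015
apply F[39]=-0.180 → step 40: x=0.072, v=-0.001, θ=-0.009, ω=0.015
Max |angle| over trajectory = 0.053 rad = 3.0°.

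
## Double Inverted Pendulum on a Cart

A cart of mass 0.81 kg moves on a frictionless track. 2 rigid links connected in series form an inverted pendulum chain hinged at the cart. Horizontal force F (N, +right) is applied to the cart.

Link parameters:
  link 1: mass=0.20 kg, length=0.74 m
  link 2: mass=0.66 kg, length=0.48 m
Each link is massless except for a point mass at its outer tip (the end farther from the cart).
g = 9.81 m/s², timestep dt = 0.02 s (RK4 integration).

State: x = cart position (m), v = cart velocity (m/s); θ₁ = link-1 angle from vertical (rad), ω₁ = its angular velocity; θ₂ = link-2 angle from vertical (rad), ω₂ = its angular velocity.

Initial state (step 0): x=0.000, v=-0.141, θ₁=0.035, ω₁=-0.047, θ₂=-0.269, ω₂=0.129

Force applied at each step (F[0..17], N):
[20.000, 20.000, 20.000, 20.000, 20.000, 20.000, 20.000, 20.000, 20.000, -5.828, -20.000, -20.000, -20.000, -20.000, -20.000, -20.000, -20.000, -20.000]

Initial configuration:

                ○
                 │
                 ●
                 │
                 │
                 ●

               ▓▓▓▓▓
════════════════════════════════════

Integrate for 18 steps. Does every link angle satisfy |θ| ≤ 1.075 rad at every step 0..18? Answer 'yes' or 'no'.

Answer: no

Derivation:
apply F[0]=+20.000 → step 1: x=0.002, v=0.347, θ₁=0.030, ω₁=-0.491, θ₂=-0.271, ω₂=-0.306
apply F[1]=+20.000 → step 2: x=0.014, v=0.837, θ₁=0.015, ω₁=-0.955, θ₂=-0.281, ω₂=-0.711
apply F[2]=+20.000 → step 3: x=0.036, v=1.330, θ₁=-0.009, ω₁=-1.457, θ₂=-0.299, ω₂=-1.058
apply F[3]=+20.000 → step 4: x=0.067, v=1.827, θ₁=-0.043, ω₁=-2.016, θ₂=-0.323, ω₂=-1.315
apply F[4]=+20.000 → step 5: x=0.109, v=2.324, θ₁=-0.090, ω₁=-2.645, θ₂=-0.351, ω₂=-1.449
apply F[5]=+20.000 → step 6: x=0.160, v=2.816, θ₁=-0.150, ω₁=-3.351, θ₂=-0.380, ω₂=-1.429
apply F[6]=+20.000 → step 7: x=0.221, v=3.290, θ₁=-0.224, ω₁=-4.121, θ₂=-0.407, ω₂=-1.247
apply F[7]=+20.000 → step 8: x=0.291, v=3.721, θ₁=-0.315, ω₁=-4.897, θ₂=-0.429, ω₂=-0.959
apply F[8]=+20.000 → step 9: x=0.370, v=4.080, θ₁=-0.419, ω₁=-5.553, θ₂=-0.446, ω₂=-0.742
apply F[9]=-5.828 → step 10: x=0.449, v=3.855, θ₁=-0.529, ω₁=-5.388, θ₂=-0.460, ω₂=-0.772
apply F[10]=-20.000 → step 11: x=0.521, v=3.375, θ₁=-0.633, ω₁=-5.005, θ₂=-0.476, ω₂=-0.744
apply F[11]=-20.000 → step 12: x=0.584, v=2.928, θ₁=-0.730, ω₁=-4.763, θ₂=-0.490, ω₂=-0.619
apply F[12]=-20.000 → step 13: x=0.638, v=2.500, θ₁=-0.824, ω₁=-4.642, θ₂=-0.500, ω₂=-0.398
apply F[13]=-20.000 → step 14: x=0.684, v=2.080, θ₁=-0.916, ω₁=-4.615, θ₂=-0.505, ω₂=-0.104
apply F[14]=-20.000 → step 15: x=0.722, v=1.660, θ₁=-1.009, ω₁=-4.658, θ₂=-0.504, ω₂=0.231
apply F[15]=-20.000 → step 16: x=0.750, v=1.234, θ₁=-1.103, ω₁=-4.749, θ₂=-0.496, ω₂=0.574
apply F[16]=-20.000 → step 17: x=0.771, v=0.797, θ₁=-1.199, ω₁=-4.875, θ₂=-0.481, ω₂=0.900
apply F[17]=-20.000 → step 18: x=0.782, v=0.349, θ₁=-1.298, ω₁=-5.028, θ₂=-0.460, ω₂=1.184
Max |angle| over trajectory = 1.298 rad; bound = 1.075 → exceeded.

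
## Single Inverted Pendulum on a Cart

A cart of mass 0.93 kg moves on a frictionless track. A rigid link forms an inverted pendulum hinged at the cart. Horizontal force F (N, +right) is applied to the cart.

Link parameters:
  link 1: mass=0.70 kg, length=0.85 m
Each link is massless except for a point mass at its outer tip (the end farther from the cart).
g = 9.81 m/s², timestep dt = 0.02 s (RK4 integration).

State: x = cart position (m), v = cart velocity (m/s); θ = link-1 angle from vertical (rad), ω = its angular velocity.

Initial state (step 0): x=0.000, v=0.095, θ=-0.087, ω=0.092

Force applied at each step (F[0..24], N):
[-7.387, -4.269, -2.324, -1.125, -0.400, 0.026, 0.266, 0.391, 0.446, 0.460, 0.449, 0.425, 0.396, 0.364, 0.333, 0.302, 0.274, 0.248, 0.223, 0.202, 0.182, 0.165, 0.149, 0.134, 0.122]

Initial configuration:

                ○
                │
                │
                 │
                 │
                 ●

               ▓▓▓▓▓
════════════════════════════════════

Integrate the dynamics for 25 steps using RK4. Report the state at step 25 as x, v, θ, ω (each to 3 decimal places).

Answer: x=-0.041, v=-0.004, θ=-0.003, ω=0.029

Derivation:
apply F[0]=-7.387 → step 1: x=0.000, v=-0.051, θ=-0.084, ω=0.243
apply F[1]=-4.269 → step 2: x=-0.001, v=-0.130, θ=-0.078, ω=0.317
apply F[2]=-2.324 → step 3: x=-0.004, v=-0.169, θ=-0.071, ω=0.346
apply F[3]=-1.125 → step 4: x=-0.008, v=-0.183, θ=-0.065, ω=0.347
apply F[4]=-0.400 → step 5: x=-0.012, v=-0.183, θ=-0.058, ω=0.332
apply F[5]=+0.026 → step 6: x=-0.015, v=-0.174, θ=-0.051, ω=0.310
apply F[6]=+0.266 → step 7: x=-0.018, v=-0.162, θ=-0.045, ω=0.284
apply F[7]=+0.391 → step 8: x=-0.022, v=-0.147, θ=-0.040, ω=0.257
apply F[8]=+0.446 → step 9: x=-0.024, v=-0.132, θ=-0.035, ω=0.230
apply F[9]=+0.460 → step 10: x=-0.027, v=-0.117, θ=-0.031, ω=0.206
apply F[10]=+0.449 → step 11: x=-0.029, v=-0.103, θ=-0.027, ω=0.183
apply F[11]=+0.425 → step 12: x=-0.031, v=-0.091, θ=-0.023, ω=0.162
apply F[12]=+0.396 → step 13: x=-0.033, v=-0.079, θ=-0.020, ω=0.143
apply F[13]=+0.364 → step 14: x=-0.034, v=-0.068, θ=-0.018, ω=0.126
apply F[14]=+0.333 → step 15: x=-0.035, v=-0.059, θ=-0.015, ω=0.111
apply F[15]=+0.302 → step 16: x=-0.036, v=-0.050, θ=-0.013, ω=0.097
apply F[16]=+0.274 → step 17: x=-0.037, v=-0.042, θ=-0.011, ω=0.086
apply F[17]=+0.248 → step 18: x=-0.038, v=-0.035, θ=-0.010, ω=0.075
apply F[18]=+0.223 → step 19: x=-0.039, v=-0.029, θ=-0.008, ω=0.066
apply F[19]=+0.202 → step 20: x=-0.039, v=-0.024, θ=-0.007, ω=0.057
apply F[20]=+0.182 → step 21: x=-0.040, v=-0.019, θ=-0.006, ω=0.050
apply F[21]=+0.165 → step 22: x=-0.040, v=-0.015, θ=-0.005, ω=0.044
apply F[22]=+0.149 → step 23: x=-0.040, v=-0.011, θ=-0.004, ω=0.038
apply F[23]=+0.134 → step 24: x=-0.041, v=-0.007, θ=-0.004, ω=0.033
apply F[24]=+0.122 → step 25: x=-0.041, v=-0.004, θ=-0.003, ω=0.029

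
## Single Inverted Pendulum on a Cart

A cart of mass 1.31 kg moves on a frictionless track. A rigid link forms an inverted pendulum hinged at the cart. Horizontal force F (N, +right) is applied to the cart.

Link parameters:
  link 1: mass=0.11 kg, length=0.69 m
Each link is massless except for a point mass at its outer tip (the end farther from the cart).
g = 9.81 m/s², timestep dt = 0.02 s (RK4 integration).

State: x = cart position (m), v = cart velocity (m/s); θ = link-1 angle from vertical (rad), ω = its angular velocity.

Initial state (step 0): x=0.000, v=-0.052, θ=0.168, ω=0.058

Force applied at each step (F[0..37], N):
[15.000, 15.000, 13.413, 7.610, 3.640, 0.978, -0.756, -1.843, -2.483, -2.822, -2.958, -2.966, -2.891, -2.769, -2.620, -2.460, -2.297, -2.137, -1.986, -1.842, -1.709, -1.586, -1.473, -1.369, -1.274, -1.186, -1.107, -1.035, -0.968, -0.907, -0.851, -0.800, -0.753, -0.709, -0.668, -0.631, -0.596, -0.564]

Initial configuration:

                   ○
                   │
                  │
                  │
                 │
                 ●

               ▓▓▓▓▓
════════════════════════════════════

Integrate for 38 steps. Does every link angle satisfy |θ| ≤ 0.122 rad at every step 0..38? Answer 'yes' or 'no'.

Answer: no

Derivation:
apply F[0]=+15.000 → step 1: x=0.001, v=0.174, θ=0.166, ω=-0.217
apply F[1]=+15.000 → step 2: x=0.007, v=0.400, θ=0.159, ω=-0.494
apply F[2]=+13.413 → step 3: x=0.017, v=0.602, θ=0.147, ω=-0.740
apply F[3]=+7.610 → step 4: x=0.030, v=0.715, θ=0.131, ω=-0.864
apply F[4]=+3.640 → step 5: x=0.045, v=0.769, θ=0.113, ω=-0.906
apply F[5]=+0.978 → step 6: x=0.060, v=0.782, θ=0.095, ω=-0.896
apply F[6]=-0.756 → step 7: x=0.076, v=0.770, θ=0.078, ω=-0.853
apply F[7]=-1.843 → step 8: x=0.091, v=0.740, θ=0.061, ω=-0.791
apply F[8]=-2.483 → step 9: x=0.106, v=0.702, θ=0.046, ω=-0.719
apply F[9]=-2.822 → step 10: x=0.119, v=0.658, θ=0.033, ω=-0.645
apply F[10]=-2.958 → step 11: x=0.132, v=0.612, θ=0.020, ω=-0.571
apply F[11]=-2.966 → step 12: x=0.144, v=0.567, θ=0.010, ω=-0.501
apply F[12]=-2.891 → step 13: x=0.155, v=0.523, θ=0.000, ω=-0.436
apply F[13]=-2.769 → step 14: x=0.165, v=0.480, θ=-0.008, ω=-0.375
apply F[14]=-2.620 → step 15: x=0.174, v=0.441, θ=-0.015, ω=-0.321
apply F[15]=-2.460 → step 16: x=0.182, v=0.403, θ=-0.021, ω=-0.272
apply F[16]=-2.297 → step 17: x=0.190, v=0.369, θ=-0.026, ω=-0.228
apply F[17]=-2.137 → step 18: x=0.197, v=0.336, θ=-0.030, ω=-0.190
apply F[18]=-1.986 → step 19: x=0.203, v=0.307, θ=-0.033, ω=-0.155
apply F[19]=-1.842 → step 20: x=0.209, v=0.279, θ=-0.036, ω=-0.125
apply F[20]=-1.709 → step 21: x=0.215, v=0.254, θ=-0.038, ω=-0.099
apply F[21]=-1.586 → step 22: x=0.219, v=0.230, θ=-0.040, ω=-0.076
apply F[22]=-1.473 → step 23: x=0.224, v=0.208, θ=-0.041, ω=-0.056
apply F[23]=-1.369 → step 24: x=0.228, v=0.188, θ=-0.042, ω=-0.039
apply F[24]=-1.274 → step 25: x=0.231, v=0.169, θ=-0.043, ω=-0.024
apply F[25]=-1.186 → step 26: x=0.235, v=0.152, θ=-0.043, ω=-0.011
apply F[26]=-1.107 → step 27: x=0.237, v=0.136, θ=-0.043, ω=0.000
apply F[27]=-1.035 → step 28: x=0.240, v=0.121, θ=-0.043, ω=0.010
apply F[28]=-0.968 → step 29: x=0.242, v=0.106, θ=-0.043, ω=0.018
apply F[29]=-0.907 → step 30: x=0.244, v=0.093, θ=-0.043, ω=0.025
apply F[30]=-0.851 → step 31: x=0.246, v=0.081, θ=-0.042, ω=0.031
apply F[31]=-0.800 → step 32: x=0.247, v=0.070, θ=-0.041, ω=0.036
apply F[32]=-0.753 → step 33: x=0.249, v=0.059, θ=-0.041, ω=0.040
apply F[33]=-0.709 → step 34: x=0.250, v=0.049, θ=-0.040, ω=0.043
apply F[34]=-0.668 → step 35: x=0.251, v=0.039, θ=-0.039, ω=0.045
apply F[35]=-0.631 → step 36: x=0.251, v=0.030, θ=-0.038, ω=0.048
apply F[36]=-0.596 → step 37: x=0.252, v=0.022, θ=-0.037, ω=0.049
apply F[37]=-0.564 → step 38: x=0.252, v=0.014, θ=-0.036, ω=0.050
Max |angle| over trajectory = 0.168 rad; bound = 0.122 → exceeded.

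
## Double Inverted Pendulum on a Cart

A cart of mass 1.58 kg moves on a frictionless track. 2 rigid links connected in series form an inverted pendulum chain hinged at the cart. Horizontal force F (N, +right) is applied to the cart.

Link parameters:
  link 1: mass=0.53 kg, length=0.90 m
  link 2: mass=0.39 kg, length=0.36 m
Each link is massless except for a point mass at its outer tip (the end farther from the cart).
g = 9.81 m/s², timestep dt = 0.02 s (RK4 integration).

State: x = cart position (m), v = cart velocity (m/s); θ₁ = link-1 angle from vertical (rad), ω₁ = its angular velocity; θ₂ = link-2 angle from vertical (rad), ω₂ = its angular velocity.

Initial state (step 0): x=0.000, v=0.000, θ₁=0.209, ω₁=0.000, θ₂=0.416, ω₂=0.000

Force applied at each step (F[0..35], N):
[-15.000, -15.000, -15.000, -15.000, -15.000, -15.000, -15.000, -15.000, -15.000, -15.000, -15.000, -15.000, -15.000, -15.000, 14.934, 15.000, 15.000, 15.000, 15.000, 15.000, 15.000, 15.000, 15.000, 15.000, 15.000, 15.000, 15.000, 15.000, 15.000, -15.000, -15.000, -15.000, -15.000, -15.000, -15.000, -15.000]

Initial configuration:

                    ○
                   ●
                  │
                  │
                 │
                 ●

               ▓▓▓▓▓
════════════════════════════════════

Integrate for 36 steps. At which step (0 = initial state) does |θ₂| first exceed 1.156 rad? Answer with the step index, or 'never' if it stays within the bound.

Answer: 30

Derivation:
apply F[0]=-15.000 → step 1: x=-0.002, v=-0.207, θ₁=0.211, ω₁=0.247, θ₂=0.417, ω₂=0.142
apply F[1]=-15.000 → step 2: x=-0.008, v=-0.415, θ₁=0.219, ω₁=0.496, θ₂=0.422, ω₂=0.280
apply F[2]=-15.000 → step 3: x=-0.019, v=-0.622, θ₁=0.231, ω₁=0.748, θ₂=0.429, ω₂=0.408
apply F[3]=-15.000 → step 4: x=-0.033, v=-0.829, θ₁=0.249, ω₁=1.004, θ₂=0.438, ω₂=0.523
apply F[4]=-15.000 → step 5: x=-0.052, v=-1.035, θ₁=0.272, ω₁=1.265, θ₂=0.449, ω₂=0.620
apply F[5]=-15.000 → step 6: x=-0.075, v=-1.240, θ₁=0.299, ω₁=1.533, θ₂=0.463, ω₂=0.695
apply F[6]=-15.000 → step 7: x=-0.101, v=-1.443, θ₁=0.333, ω₁=1.806, θ₂=0.477, ω₂=0.747
apply F[7]=-15.000 → step 8: x=-0.132, v=-1.641, θ₁=0.372, ω₁=2.084, θ₂=0.492, ω₂=0.777
apply F[8]=-15.000 → step 9: x=-0.167, v=-1.835, θ₁=0.416, ω₁=2.365, θ₂=0.508, ω₂=0.785
apply F[9]=-15.000 → step 10: x=-0.206, v=-2.020, θ₁=0.466, ω₁=2.645, θ₂=0.524, ω₂=0.780
apply F[10]=-15.000 → step 11: x=-0.248, v=-2.196, θ₁=0.522, ω₁=2.922, θ₂=0.539, ω₂=0.771
apply F[11]=-15.000 → step 12: x=-0.293, v=-2.359, θ₁=0.583, ω₁=3.190, θ₂=0.555, ω₂=0.774
apply F[12]=-15.000 → step 13: x=-0.342, v=-2.507, θ₁=0.650, ω₁=3.444, θ₂=0.570, ω₂=0.807
apply F[13]=-15.000 → step 14: x=-0.393, v=-2.637, θ₁=0.721, ω₁=3.680, θ₂=0.587, ω₂=0.889
apply F[14]=+14.934 → step 15: x=-0.444, v=-2.456, θ₁=0.794, ω₁=3.686, θ₂=0.605, ω₂=0.874
apply F[15]=+15.000 → step 16: x=-0.492, v=-2.274, θ₁=0.868, ω₁=3.713, θ₂=0.622, ω₂=0.855
apply F[16]=+15.000 → step 17: x=-0.535, v=-2.090, θ₁=0.943, ω₁=3.760, θ₂=0.639, ω₂=0.839
apply F[17]=+15.000 → step 18: x=-0.575, v=-1.902, θ₁=1.019, ω₁=3.826, θ₂=0.656, ω₂=0.833
apply F[18]=+15.000 → step 19: x=-0.611, v=-1.709, θ₁=1.096, ω₁=3.908, θ₂=0.672, ω₂=0.844
apply F[19]=+15.000 → step 20: x=-0.644, v=-1.510, θ₁=1.175, ω₁=4.005, θ₂=0.690, ω₂=0.882
apply F[20]=+15.000 → step 21: x=-0.672, v=-1.303, θ₁=1.257, ω₁=4.117, θ₂=0.708, ω₂=0.957
apply F[21]=+15.000 → step 22: x=-0.696, v=-1.087, θ₁=1.340, ω₁=4.243, θ₂=0.728, ω₂=1.079
apply F[22]=+15.000 → step 23: x=-0.715, v=-0.861, θ₁=1.426, ω₁=4.383, θ₂=0.751, ω₂=1.261
apply F[23]=+15.000 → step 24: x=-0.730, v=-0.624, θ₁=1.516, ω₁=4.537, θ₂=0.779, ω₂=1.517
apply F[24]=+15.000 → step 25: x=-0.740, v=-0.375, θ₁=1.608, ω₁=4.704, θ₂=0.813, ω₂=1.860
apply F[25]=+15.000 → step 26: x=-0.745, v=-0.111, θ₁=1.704, ω₁=4.883, θ₂=0.854, ω₂=2.308
apply F[26]=+15.000 → step 27: x=-0.744, v=0.167, θ₁=1.803, ω₁=5.074, θ₂=0.906, ω₂=2.879
apply F[27]=+15.000 → step 28: x=-0.738, v=0.461, θ₁=1.907, ω₁=5.273, θ₂=0.970, ω₂=3.595
apply F[28]=+15.000 → step 29: x=-0.726, v=0.772, θ₁=2.014, ω₁=5.474, θ₂=1.051, ω₂=4.480
apply F[29]=-15.000 → step 30: x=-0.710, v=0.805, θ₁=2.123, ω₁=5.437, θ₂=1.157, ω₂=6.207
apply F[30]=-15.000 → step 31: x=-0.694, v=0.838, θ₁=2.231, ω₁=5.316, θ₂=1.300, ω₂=8.044
apply F[31]=-15.000 → step 32: x=-0.677, v=0.875, θ₁=2.335, ω₁=5.087, θ₂=1.480, ω₂=9.981
apply F[32]=-15.000 → step 33: x=-0.659, v=0.919, θ₁=2.434, ω₁=4.740, θ₂=1.700, ω₂=12.003
apply F[33]=-15.000 → step 34: x=-0.640, v=0.982, θ₁=2.524, ω₁=4.303, θ₂=1.960, ω₂=14.066
apply F[34]=-15.000 → step 35: x=-0.619, v=1.078, θ₁=2.606, ω₁=3.886, θ₂=2.261, ω₂=15.973
apply F[35]=-15.000 → step 36: x=-0.596, v=1.207, θ₁=2.682, ω₁=3.723, θ₂=2.594, ω₂=17.147
|θ₂| = 1.157 > 1.156 first at step 30.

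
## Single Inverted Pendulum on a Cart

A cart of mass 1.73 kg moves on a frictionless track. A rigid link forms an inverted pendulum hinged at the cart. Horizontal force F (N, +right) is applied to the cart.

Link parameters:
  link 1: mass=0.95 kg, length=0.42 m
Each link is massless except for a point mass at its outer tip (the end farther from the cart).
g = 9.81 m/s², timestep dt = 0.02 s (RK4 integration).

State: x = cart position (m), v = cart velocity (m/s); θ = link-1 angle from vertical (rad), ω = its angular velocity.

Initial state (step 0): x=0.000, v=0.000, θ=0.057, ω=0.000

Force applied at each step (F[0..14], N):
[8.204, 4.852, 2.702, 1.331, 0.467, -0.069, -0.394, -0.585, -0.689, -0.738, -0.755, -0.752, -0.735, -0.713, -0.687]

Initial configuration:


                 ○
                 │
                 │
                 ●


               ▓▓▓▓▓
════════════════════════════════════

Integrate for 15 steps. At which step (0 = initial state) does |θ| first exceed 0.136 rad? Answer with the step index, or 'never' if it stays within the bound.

apply F[0]=+8.204 → step 1: x=0.001, v=0.089, θ=0.055, ω=-0.184
apply F[1]=+4.852 → step 2: x=0.003, v=0.139, θ=0.051, ω=-0.279
apply F[2]=+2.702 → step 3: x=0.006, v=0.165, θ=0.045, ω=-0.319
apply F[3]=+1.331 → step 4: x=0.010, v=0.176, θ=0.038, ω=-0.326
apply F[4]=+0.467 → step 5: x=0.013, v=0.178, θ=0.032, ω=-0.314
apply F[5]=-0.069 → step 6: x=0.017, v=0.174, θ=0.026, ω=-0.291
apply F[6]=-0.394 → step 7: x=0.020, v=0.167, θ=0.020, ω=-0.264
apply F[7]=-0.585 → step 8: x=0.023, v=0.158, θ=0.015, ω=-0.235
apply F[8]=-0.689 → step 9: x=0.026, v=0.149, θ=0.011, ω=-0.206
apply F[9]=-0.738 → step 10: x=0.029, v=0.139, θ=0.007, ω=-0.180
apply F[10]=-0.755 → step 11: x=0.032, v=0.130, θ=0.004, ω=-0.155
apply F[11]=-0.752 → step 12: x=0.034, v=0.121, θ=0.001, ω=-0.133
apply F[12]=-0.735 → step 13: x=0.037, v=0.113, θ=-0.002, ω=-0.113
apply F[13]=-0.713 → step 14: x=0.039, v=0.105, θ=-0.004, ω=-0.096
apply F[14]=-0.687 → step 15: x=0.041, v=0.097, θ=-0.006, ω=-0.080
max |θ| = 0.057 ≤ 0.136 over all 16 states.

Answer: never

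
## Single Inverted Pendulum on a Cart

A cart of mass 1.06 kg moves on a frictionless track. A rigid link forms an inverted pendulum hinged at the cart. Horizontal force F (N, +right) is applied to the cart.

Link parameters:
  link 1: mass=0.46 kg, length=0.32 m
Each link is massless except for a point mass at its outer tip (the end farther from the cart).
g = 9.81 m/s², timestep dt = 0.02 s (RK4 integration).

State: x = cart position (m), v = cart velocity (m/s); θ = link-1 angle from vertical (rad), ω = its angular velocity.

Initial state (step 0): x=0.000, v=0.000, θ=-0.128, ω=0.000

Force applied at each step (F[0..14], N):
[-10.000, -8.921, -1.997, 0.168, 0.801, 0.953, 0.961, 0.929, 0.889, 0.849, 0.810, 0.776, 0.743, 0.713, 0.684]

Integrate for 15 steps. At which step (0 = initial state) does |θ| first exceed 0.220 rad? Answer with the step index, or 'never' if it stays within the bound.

Answer: never

Derivation:
apply F[0]=-10.000 → step 1: x=-0.002, v=-0.177, θ=-0.123, ω=0.471
apply F[1]=-8.921 → step 2: x=-0.007, v=-0.334, θ=-0.110, ω=0.888
apply F[2]=-1.997 → step 3: x=-0.014, v=-0.364, θ=-0.092, ω=0.918
apply F[3]=+0.168 → step 4: x=-0.021, v=-0.354, θ=-0.074, ω=0.836
apply F[4]=+0.801 → step 5: x=-0.028, v=-0.333, θ=-0.059, ω=0.731
apply F[5]=+0.953 → step 6: x=-0.034, v=-0.311, θ=-0.045, ω=0.630
apply F[6]=+0.961 → step 7: x=-0.040, v=-0.290, θ=-0.033, ω=0.539
apply F[7]=+0.929 → step 8: x=-0.046, v=-0.270, θ=-0.023, ω=0.460
apply F[8]=+0.889 → step 9: x=-0.051, v=-0.251, θ=-0.015, ω=0.391
apply F[9]=+0.849 → step 10: x=-0.056, v=-0.234, θ=-0.008, ω=0.331
apply F[10]=+0.810 → step 11: x=-0.061, v=-0.219, θ=-0.001, ω=0.280
apply F[11]=+0.776 → step 12: x=-0.065, v=-0.204, θ=0.004, ω=0.235
apply F[12]=+0.743 → step 13: x=-0.069, v=-0.191, θ=0.008, ω=0.196
apply F[13]=+0.713 → step 14: x=-0.072, v=-0.178, θ=0.012, ω=0.163
apply F[14]=+0.684 → step 15: x=-0.076, v=-0.166, θ=0.015, ω=0.134
max |θ| = 0.128 ≤ 0.220 over all 16 states.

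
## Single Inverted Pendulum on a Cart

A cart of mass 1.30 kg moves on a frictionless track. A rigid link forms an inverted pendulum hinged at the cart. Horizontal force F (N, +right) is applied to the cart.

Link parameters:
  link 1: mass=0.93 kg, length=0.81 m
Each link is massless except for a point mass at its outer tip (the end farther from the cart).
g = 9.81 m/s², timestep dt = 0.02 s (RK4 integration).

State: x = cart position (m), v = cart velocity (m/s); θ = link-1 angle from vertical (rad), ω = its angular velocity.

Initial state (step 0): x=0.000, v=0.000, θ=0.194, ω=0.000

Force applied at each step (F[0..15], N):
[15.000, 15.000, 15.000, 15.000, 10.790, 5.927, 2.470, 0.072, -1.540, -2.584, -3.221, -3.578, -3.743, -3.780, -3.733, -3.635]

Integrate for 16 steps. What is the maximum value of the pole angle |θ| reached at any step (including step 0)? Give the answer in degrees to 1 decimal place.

Answer: 11.1°

Derivation:
apply F[0]=+15.000 → step 1: x=0.002, v=0.199, θ=0.192, ω=-0.195
apply F[1]=+15.000 → step 2: x=0.008, v=0.399, θ=0.186, ω=-0.391
apply F[2]=+15.000 → step 3: x=0.018, v=0.601, θ=0.176, ω=-0.593
apply F[3]=+15.000 → step 4: x=0.032, v=0.805, θ=0.162, ω=-0.800
apply F[4]=+10.790 → step 5: x=0.050, v=0.948, θ=0.145, ω=-0.938
apply F[5]=+5.927 → step 6: x=0.069, v=1.021, θ=0.126, ω=-0.995
apply F[6]=+2.470 → step 7: x=0.090, v=1.044, θ=0.106, ω=-0.995
apply F[7]=+0.072 → step 8: x=0.111, v=1.033, θ=0.086, ω=-0.958
apply F[8]=-1.540 → step 9: x=0.131, v=1.000, θ=0.068, ω=-0.898
apply F[9]=-2.584 → step 10: x=0.150, v=0.952, θ=0.051, ω=-0.825
apply F[10]=-3.221 → step 11: x=0.169, v=0.897, θ=0.035, ω=-0.747
apply F[11]=-3.578 → step 12: x=0.186, v=0.838, θ=0.021, ω=-0.668
apply F[12]=-3.743 → step 13: x=0.203, v=0.779, θ=0.008, ω=-0.591
apply F[13]=-3.780 → step 14: x=0.217, v=0.720, θ=-0.003, ω=-0.518
apply F[14]=-3.733 → step 15: x=0.231, v=0.664, θ=-0.013, ω=-0.450
apply F[15]=-3.635 → step 16: x=0.244, v=0.610, θ=-0.021, ω=-0.388
Max |angle| over trajectory = 0.194 rad = 11.1°.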